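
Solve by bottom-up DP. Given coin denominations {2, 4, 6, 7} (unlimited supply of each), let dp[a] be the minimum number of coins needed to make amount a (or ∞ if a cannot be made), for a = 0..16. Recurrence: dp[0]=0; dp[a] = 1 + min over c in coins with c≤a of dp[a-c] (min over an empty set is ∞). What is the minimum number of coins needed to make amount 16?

3

 a  0  1  2  3  4  5  6  7  8  9 10 11 12 13 14 15 16
dp  0  -  1  -  1  -  1  1  2  2  2  2  2  2  2  3  3
(- denotes ∞ / unreachable)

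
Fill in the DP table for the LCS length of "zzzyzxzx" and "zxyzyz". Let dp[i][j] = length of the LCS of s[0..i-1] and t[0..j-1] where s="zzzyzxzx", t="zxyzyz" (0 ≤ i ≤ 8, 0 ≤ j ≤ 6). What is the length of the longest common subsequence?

   ''  z  x  y  z  y  z
''  0  0  0  0  0  0  0
 z  0  1  1  1  1  1  1
 z  0  1  1  1  2  2  2
 z  0  1  1  1  2  2  3
 y  0  1  1  2  2  3  3
 z  0  1  1  2  3  3  4
 x  0  1  2  2  3  3  4
 z  0  1  2  2  3  3  4
 x  0  1  2  2  3  3  4

4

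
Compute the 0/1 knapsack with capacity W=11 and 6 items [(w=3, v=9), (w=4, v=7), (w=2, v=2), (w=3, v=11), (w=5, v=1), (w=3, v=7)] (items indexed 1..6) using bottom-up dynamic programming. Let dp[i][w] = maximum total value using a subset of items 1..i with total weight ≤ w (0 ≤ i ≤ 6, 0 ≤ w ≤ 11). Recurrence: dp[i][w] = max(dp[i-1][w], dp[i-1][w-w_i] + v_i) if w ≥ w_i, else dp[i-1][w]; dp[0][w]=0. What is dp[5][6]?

i\w   0   1   2   3   4   5   6   7   8   9  10  11
  0   0   0   0   0   0   0   0   0   0   0   0   0
  1   0   0   0   9   9   9   9   9   9   9   9   9
  2   0   0   0   9   9   9   9  16  16  16  16  16
  3   0   0   2   9   9  11  11  16  16  18  18  18
  4   0   0   2  11  11  13  20  20  22  22  27  27
  5   0   0   2  11  11  13  20  20  22  22  27  27
  6   0   0   2  11  11  13  20  20  22  27  27  29

20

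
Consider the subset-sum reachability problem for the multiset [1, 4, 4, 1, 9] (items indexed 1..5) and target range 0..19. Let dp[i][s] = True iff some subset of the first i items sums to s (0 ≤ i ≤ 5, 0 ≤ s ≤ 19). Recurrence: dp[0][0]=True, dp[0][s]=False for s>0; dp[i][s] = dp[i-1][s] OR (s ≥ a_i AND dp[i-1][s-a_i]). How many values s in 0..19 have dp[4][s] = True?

9

i\s   0   1   2   3   4   5   6   7   8   9  10  11  12  13  14  15  16  17  18  19
  0   T   F   F   F   F   F   F   F   F   F   F   F   F   F   F   F   F   F   F   F
  1   T   T   F   F   F   F   F   F   F   F   F   F   F   F   F   F   F   F   F   F
  2   T   T   F   F   T   T   F   F   F   F   F   F   F   F   F   F   F   F   F   F
  3   T   T   F   F   T   T   F   F   T   T   F   F   F   F   F   F   F   F   F   F
  4   T   T   T   F   T   T   T   F   T   T   T   F   F   F   F   F   F   F   F   F
  5   T   T   T   F   T   T   T   F   T   T   T   T   F   T   T   T   F   T   T   T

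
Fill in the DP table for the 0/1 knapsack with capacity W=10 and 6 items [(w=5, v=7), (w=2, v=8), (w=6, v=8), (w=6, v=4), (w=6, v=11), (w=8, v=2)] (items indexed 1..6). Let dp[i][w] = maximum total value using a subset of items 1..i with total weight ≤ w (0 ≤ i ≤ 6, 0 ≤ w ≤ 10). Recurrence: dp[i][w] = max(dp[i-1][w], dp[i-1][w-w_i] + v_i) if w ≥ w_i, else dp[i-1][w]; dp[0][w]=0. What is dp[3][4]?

8

i\w   0   1   2   3   4   5   6   7   8   9  10
  0   0   0   0   0   0   0   0   0   0   0   0
  1   0   0   0   0   0   7   7   7   7   7   7
  2   0   0   8   8   8   8   8  15  15  15  15
  3   0   0   8   8   8   8   8  15  16  16  16
  4   0   0   8   8   8   8   8  15  16  16  16
  5   0   0   8   8   8   8  11  15  19  19  19
  6   0   0   8   8   8   8  11  15  19  19  19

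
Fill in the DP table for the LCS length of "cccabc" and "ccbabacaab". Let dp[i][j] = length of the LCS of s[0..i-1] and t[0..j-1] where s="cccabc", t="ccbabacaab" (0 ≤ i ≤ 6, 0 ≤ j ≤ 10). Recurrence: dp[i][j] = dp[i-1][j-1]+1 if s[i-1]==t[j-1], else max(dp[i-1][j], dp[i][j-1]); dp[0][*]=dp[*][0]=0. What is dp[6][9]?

   ''  c  c  b  a  b  a  c  a  a  b
''  0  0  0  0  0  0  0  0  0  0  0
 c  0  1  1  1  1  1  1  1  1  1  1
 c  0  1  2  2  2  2  2  2  2  2  2
 c  0  1  2  2  2  2  2  3  3  3  3
 a  0  1  2  2  3  3  3  3  4  4  4
 b  0  1  2  3  3  4  4  4  4  4  5
 c  0  1  2  3  3  4  4  5  5  5  5

5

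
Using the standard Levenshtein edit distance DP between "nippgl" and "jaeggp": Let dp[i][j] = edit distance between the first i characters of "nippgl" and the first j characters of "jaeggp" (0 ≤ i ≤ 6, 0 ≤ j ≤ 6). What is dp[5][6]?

   ''  j  a  e  g  g  p
''  0  1  2  3  4  5  6
 n  1  1  2  3  4  5  6
 i  2  2  2  3  4  5  6
 p  3  3  3  3  4  5  5
 p  4  4  4  4  4  5  5
 g  5  5  5  5  4  4  5
 l  6  6  6  6  5  5  5

5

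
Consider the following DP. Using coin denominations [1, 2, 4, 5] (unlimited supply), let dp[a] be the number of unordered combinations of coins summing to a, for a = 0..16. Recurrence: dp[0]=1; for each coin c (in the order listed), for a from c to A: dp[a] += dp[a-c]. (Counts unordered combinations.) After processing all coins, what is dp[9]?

after  coin     0     1     2     3     4     5     6     7     8     9    10    11    12    13    14    15    16
          1     1     1     1     1     1     1     1     1     1     1     1     1     1     1     1     1     1
          2     1     1     2     2     3     3     4     4     5     5     6     6     7     7     8     8     9
          4     1     1     2     2     4     4     6     6     9     9    12    12    16    16    20    20    25
          5     1     1     2     2     4     5     7     8    11    13    17    19    24    27    33    37    44

13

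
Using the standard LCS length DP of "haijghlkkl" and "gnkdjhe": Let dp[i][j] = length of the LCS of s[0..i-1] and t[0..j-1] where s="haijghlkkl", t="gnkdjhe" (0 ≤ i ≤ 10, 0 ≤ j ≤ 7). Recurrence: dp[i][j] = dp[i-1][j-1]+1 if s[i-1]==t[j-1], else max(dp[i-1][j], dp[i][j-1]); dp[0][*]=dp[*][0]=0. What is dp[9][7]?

2

   ''  g  n  k  d  j  h  e
''  0  0  0  0  0  0  0  0
 h  0  0  0  0  0  0  1  1
 a  0  0  0  0  0  0  1  1
 i  0  0  0  0  0  0  1  1
 j  0  0  0  0  0  1  1  1
 g  0  1  1  1  1  1  1  1
 h  0  1  1  1  1  1  2  2
 l  0  1  1  1  1  1  2  2
 k  0  1  1  2  2  2  2  2
 k  0  1  1  2  2  2  2  2
 l  0  1  1  2  2  2  2  2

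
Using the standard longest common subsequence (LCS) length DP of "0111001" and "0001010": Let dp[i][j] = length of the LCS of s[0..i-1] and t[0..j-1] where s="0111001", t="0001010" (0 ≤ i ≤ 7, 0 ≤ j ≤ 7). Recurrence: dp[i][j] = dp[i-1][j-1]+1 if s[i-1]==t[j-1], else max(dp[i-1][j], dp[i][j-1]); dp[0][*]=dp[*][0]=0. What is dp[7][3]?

3

   ''  0  0  0  1  0  1  0
''  0  0  0  0  0  0  0  0
 0  0  1  1  1  1  1  1  1
 1  0  1  1  1  2  2  2  2
 1  0  1  1  1  2  2  3  3
 1  0  1  1  1  2  2  3  3
 0  0  1  2  2  2  3  3  4
 0  0  1  2  3  3  3  3  4
 1  0  1  2  3  4  4  4  4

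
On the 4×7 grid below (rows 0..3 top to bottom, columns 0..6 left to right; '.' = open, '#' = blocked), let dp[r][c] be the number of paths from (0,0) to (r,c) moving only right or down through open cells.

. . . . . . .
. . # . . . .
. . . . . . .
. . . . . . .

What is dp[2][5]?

r\c   0   1   2   3   4   5   6
  0   1   1   1   1   1   1   1
  1   1   2   0   1   2   3   4
  2   1   3   3   4   6   9  13
  3   1   4   7  11  17  26  39

9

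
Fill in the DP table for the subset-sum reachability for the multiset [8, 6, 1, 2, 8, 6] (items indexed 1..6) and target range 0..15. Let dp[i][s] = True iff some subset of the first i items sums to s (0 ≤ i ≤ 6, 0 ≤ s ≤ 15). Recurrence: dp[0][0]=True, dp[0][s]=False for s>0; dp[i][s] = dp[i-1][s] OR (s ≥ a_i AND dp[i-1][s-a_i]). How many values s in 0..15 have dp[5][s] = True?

12

i\s   0   1   2   3   4   5   6   7   8   9  10  11  12  13  14  15
  0   T   F   F   F   F   F   F   F   F   F   F   F   F   F   F   F
  1   T   F   F   F   F   F   F   F   T   F   F   F   F   F   F   F
  2   T   F   F   F   F   F   T   F   T   F   F   F   F   F   T   F
  3   T   T   F   F   F   F   T   T   T   T   F   F   F   F   T   T
  4   T   T   T   T   F   F   T   T   T   T   T   T   F   F   T   T
  5   T   T   T   T   F   F   T   T   T   T   T   T   F   F   T   T
  6   T   T   T   T   F   F   T   T   T   T   T   T   T   T   T   T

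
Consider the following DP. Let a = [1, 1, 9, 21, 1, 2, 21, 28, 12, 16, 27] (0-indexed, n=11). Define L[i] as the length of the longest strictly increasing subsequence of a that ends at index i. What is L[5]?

2

   i    0    1    2    3    4    5    6    7    8    9   10
a[i]    1    1    9   21    1    2   21   28   12   16   27
L[i]    1    1    2    3    1    2    3    4    3    4    5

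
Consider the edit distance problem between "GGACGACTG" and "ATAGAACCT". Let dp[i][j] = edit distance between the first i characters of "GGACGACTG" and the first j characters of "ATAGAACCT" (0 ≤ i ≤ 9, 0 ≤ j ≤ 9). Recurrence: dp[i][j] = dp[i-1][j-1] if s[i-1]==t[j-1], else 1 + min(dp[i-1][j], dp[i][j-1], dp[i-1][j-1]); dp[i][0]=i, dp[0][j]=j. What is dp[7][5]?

4

   ''  A  T  A  G  A  A  C  C  T
''  0  1  2  3  4  5  6  7  8  9
 G  1  1  2  3  3  4  5  6  7  8
 G  2  2  2  3  3  4  5  6  7  8
 A  3  2  3  2  3  3  4  5  6  7
 C  4  3  3  3  3  4  4  4  5  6
 G  5  4  4  4  3  4  5  5  5  6
 A  6  5  5  4  4  3  4  5  6  6
 C  7  6  6  5  5  4  4  4  5  6
 T  8  7  6  6  6  5  5  5  5  5
 G  9  8  7  7  6  6  6  6  6  6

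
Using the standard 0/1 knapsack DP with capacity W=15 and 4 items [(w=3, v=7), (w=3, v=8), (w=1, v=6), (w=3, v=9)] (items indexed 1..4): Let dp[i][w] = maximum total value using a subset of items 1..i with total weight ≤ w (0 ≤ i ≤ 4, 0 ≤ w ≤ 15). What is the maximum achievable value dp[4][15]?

30

i\w   0   1   2   3   4   5   6   7   8   9  10  11  12  13  14  15
  0   0   0   0   0   0   0   0   0   0   0   0   0   0   0   0   0
  1   0   0   0   7   7   7   7   7   7   7   7   7   7   7   7   7
  2   0   0   0   8   8   8  15  15  15  15  15  15  15  15  15  15
  3   0   6   6   8  14  14  15  21  21  21  21  21  21  21  21  21
  4   0   6   6   9  15  15  17  23  23  24  30  30  30  30  30  30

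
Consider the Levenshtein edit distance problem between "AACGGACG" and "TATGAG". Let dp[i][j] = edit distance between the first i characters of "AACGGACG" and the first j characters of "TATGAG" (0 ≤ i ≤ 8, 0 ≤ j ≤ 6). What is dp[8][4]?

   ''  T  A  T  G  A  G
''  0  1  2  3  4  5  6
 A  1  1  1  2  3  4  5
 A  2  2  1  2  3  3  4
 C  3  3  2  2  3  4  4
 G  4  4  3  3  2  3  4
 G  5  5  4  4  3  3  3
 A  6  6  5  5  4  3  4
 C  7  7  6  6  5  4  4
 G  8  8  7  7  6  5  4

6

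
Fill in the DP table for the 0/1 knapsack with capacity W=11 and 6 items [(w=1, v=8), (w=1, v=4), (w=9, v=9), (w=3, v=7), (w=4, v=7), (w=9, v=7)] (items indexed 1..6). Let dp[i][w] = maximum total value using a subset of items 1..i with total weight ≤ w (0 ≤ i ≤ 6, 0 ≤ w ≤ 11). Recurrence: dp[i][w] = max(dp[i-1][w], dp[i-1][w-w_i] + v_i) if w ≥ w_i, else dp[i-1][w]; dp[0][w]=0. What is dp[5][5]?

19

i\w   0   1   2   3   4   5   6   7   8   9  10  11
  0   0   0   0   0   0   0   0   0   0   0   0   0
  1   0   8   8   8   8   8   8   8   8   8   8   8
  2   0   8  12  12  12  12  12  12  12  12  12  12
  3   0   8  12  12  12  12  12  12  12  12  17  21
  4   0   8  12  12  15  19  19  19  19  19  19  21
  5   0   8  12  12  15  19  19  19  22  26  26  26
  6   0   8  12  12  15  19  19  19  22  26  26  26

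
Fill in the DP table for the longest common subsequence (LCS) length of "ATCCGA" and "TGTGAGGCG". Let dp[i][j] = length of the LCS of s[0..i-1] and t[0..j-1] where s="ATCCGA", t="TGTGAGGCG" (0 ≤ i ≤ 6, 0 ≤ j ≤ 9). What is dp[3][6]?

   ''  T  G  T  G  A  G  G  C  G
''  0  0  0  0  0  0  0  0  0  0
 A  0  0  0  0  0  1  1  1  1  1
 T  0  1  1  1  1  1  1  1  1  1
 C  0  1  1  1  1  1  1  1  2  2
 C  0  1  1  1  1  1  1  1  2  2
 G  0  1  2  2  2  2  2  2  2  3
 A  0  1  2  2  2  3  3  3  3  3

1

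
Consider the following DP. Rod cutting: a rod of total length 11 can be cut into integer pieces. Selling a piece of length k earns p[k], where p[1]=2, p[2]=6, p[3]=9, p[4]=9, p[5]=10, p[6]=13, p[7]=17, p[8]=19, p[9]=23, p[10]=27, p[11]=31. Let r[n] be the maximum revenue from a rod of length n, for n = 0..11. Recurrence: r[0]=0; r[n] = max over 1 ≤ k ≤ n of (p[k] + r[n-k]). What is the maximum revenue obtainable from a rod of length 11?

33

   n    0    1    2    3    4    5    6    7    8    9   10   11
r[n]    0    2    6    9   12   15   18   21   24   27   30   33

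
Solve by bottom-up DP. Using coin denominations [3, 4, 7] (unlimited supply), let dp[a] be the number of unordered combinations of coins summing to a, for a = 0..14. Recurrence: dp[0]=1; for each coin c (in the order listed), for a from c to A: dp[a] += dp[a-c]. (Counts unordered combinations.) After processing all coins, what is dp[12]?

after  coin     0     1     2     3     4     5     6     7     8     9    10    11    12    13    14
          3     1     0     0     1     0     0     1     0     0     1     0     0     1     0     0
          4     1     0     0     1     1     0     1     1     1     1     1     1     2     1     1
          7     1     0     0     1     1     0     1     2     1     1     2     2     2     2     3

2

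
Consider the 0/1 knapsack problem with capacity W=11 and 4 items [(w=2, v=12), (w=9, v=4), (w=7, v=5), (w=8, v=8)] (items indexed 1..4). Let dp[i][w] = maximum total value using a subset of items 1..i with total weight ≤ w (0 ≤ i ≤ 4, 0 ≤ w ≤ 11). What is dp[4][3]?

i\w   0   1   2   3   4   5   6   7   8   9  10  11
  0   0   0   0   0   0   0   0   0   0   0   0   0
  1   0   0  12  12  12  12  12  12  12  12  12  12
  2   0   0  12  12  12  12  12  12  12  12  12  16
  3   0   0  12  12  12  12  12  12  12  17  17  17
  4   0   0  12  12  12  12  12  12  12  17  20  20

12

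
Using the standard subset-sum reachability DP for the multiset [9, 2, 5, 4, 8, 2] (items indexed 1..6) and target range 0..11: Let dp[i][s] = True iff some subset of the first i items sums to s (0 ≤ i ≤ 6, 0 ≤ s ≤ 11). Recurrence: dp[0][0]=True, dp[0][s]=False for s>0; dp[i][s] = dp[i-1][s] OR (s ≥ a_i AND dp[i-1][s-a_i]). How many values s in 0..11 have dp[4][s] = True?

8

i\s   0   1   2   3   4   5   6   7   8   9  10  11
  0   T   F   F   F   F   F   F   F   F   F   F   F
  1   T   F   F   F   F   F   F   F   F   T   F   F
  2   T   F   T   F   F   F   F   F   F   T   F   T
  3   T   F   T   F   F   T   F   T   F   T   F   T
  4   T   F   T   F   T   T   T   T   F   T   F   T
  5   T   F   T   F   T   T   T   T   T   T   T   T
  6   T   F   T   F   T   T   T   T   T   T   T   T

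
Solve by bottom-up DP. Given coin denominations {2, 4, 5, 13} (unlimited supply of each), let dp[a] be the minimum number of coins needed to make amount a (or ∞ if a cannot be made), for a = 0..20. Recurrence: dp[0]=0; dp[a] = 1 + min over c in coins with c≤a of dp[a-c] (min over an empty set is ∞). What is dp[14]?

 a  0  1  2  3  4  5  6  7  8  9 10 11 12 13 14 15 16 17 18 19 20
dp  0  -  1  -  1  1  2  2  2  2  2  3  3  1  3  2  4  2  2  3  3
(- denotes ∞ / unreachable)

3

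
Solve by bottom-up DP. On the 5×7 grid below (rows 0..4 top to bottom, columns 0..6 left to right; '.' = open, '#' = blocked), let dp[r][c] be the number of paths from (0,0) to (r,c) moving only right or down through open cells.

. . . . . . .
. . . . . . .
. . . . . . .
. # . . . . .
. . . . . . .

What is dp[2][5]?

21

r\c   0   1   2   3   4   5   6
  0   1   1   1   1   1   1   1
  1   1   2   3   4   5   6   7
  2   1   3   6  10  15  21  28
  3   1   0   6  16  31  52  80
  4   1   1   7  23  54 106 186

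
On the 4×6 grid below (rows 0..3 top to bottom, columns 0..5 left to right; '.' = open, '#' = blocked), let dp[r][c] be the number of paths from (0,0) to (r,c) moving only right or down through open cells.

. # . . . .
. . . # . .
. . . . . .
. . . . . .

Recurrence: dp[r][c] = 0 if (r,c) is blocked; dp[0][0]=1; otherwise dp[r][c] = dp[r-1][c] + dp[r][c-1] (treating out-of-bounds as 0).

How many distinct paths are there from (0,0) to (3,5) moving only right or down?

15

r\c   0   1   2   3   4   5
  0   1   0   0   0   0   0
  1   1   1   1   0   0   0
  2   1   2   3   3   3   3
  3   1   3   6   9  12  15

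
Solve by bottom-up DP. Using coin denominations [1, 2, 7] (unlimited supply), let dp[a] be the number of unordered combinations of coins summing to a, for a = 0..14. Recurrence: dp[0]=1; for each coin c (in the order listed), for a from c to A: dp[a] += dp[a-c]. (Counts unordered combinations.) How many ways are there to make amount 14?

13

after  coin     0     1     2     3     4     5     6     7     8     9    10    11    12    13    14
          1     1     1     1     1     1     1     1     1     1     1     1     1     1     1     1
          2     1     1     2     2     3     3     4     4     5     5     6     6     7     7     8
          7     1     1     2     2     3     3     4     5     6     7     8     9    10    11    13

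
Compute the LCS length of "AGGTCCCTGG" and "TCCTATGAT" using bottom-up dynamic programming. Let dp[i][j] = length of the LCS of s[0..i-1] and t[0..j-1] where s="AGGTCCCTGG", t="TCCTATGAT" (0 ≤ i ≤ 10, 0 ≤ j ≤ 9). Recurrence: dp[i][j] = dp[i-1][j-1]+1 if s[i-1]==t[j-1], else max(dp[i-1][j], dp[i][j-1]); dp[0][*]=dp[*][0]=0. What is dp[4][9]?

   ''  T  C  C  T  A  T  G  A  T
''  0  0  0  0  0  0  0  0  0  0
 A  0  0  0  0  0  1  1  1  1  1
 G  0  0  0  0  0  1  1  2  2  2
 G  0  0  0  0  0  1  1  2  2  2
 T  0  1  1  1  1  1  2  2  2  3
 C  0  1  2  2  2  2  2  2  2  3
 C  0  1  2  3  3  3  3  3  3  3
 C  0  1  2  3  3  3  3  3  3  3
 T  0  1  2  3  4  4  4  4  4  4
 G  0  1  2  3  4  4  4  5  5  5
 G  0  1  2  3  4  4  4  5  5  5

3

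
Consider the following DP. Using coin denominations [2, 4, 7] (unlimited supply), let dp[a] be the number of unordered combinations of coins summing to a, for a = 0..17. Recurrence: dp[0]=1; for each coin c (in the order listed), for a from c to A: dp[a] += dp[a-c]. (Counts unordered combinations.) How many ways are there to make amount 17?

3

after  coin     0     1     2     3     4     5     6     7     8     9    10    11    12    13    14    15    16    17
          2     1     0     1     0     1     0     1     0     1     0     1     0     1     0     1     0     1     0
          4     1     0     1     0     2     0     2     0     3     0     3     0     4     0     4     0     5     0
          7     1     0     1     0     2     0     2     1     3     1     3     2     4     2     5     3     6     3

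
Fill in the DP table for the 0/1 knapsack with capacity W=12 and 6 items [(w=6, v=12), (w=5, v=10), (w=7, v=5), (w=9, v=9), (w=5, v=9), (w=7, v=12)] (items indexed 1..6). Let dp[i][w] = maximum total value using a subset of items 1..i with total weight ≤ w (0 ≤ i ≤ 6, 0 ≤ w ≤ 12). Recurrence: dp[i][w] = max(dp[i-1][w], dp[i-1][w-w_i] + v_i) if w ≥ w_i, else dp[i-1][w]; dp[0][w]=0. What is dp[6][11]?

i\w   0   1   2   3   4   5   6   7   8   9  10  11  12
  0   0   0   0   0   0   0   0   0   0   0   0   0   0
  1   0   0   0   0   0   0  12  12  12  12  12  12  12
  2   0   0   0   0   0  10  12  12  12  12  12  22  22
  3   0   0   0   0   0  10  12  12  12  12  12  22  22
  4   0   0   0   0   0  10  12  12  12  12  12  22  22
  5   0   0   0   0   0  10  12  12  12  12  19  22  22
  6   0   0   0   0   0  10  12  12  12  12  19  22  22

22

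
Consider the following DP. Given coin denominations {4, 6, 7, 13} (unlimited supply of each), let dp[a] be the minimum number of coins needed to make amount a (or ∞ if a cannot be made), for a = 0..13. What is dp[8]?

 a  0  1  2  3  4  5  6  7  8  9 10 11 12 13
dp  0  -  -  -  1  -  1  1  2  -  2  2  2  1
(- denotes ∞ / unreachable)

2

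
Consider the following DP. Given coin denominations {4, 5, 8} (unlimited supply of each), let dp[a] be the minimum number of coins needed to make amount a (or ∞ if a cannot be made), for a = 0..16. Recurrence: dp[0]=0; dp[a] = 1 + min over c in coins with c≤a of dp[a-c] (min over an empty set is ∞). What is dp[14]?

3

 a  0  1  2  3  4  5  6  7  8  9 10 11 12 13 14 15 16
dp  0  -  -  -  1  1  -  -  1  2  2  -  2  2  3  3  2
(- denotes ∞ / unreachable)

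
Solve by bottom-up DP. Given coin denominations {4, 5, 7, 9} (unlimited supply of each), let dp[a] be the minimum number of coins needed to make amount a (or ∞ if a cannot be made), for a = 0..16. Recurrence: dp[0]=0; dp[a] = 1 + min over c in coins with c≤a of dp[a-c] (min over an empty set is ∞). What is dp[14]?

 a  0  1  2  3  4  5  6  7  8  9 10 11 12 13 14 15 16
dp  0  -  -  -  1  1  -  1  2  1  2  2  2  2  2  3  2
(- denotes ∞ / unreachable)

2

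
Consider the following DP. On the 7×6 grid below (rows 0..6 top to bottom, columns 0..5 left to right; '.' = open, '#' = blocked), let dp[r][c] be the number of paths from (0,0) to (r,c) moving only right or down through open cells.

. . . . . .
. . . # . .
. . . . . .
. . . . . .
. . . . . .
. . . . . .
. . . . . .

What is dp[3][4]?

r\c   0   1   2   3   4   5
  0   1   1   1   1   1   1
  1   1   2   3   0   1   2
  2   1   3   6   6   7   9
  3   1   4  10  16  23  32
  4   1   5  15  31  54  86
  5   1   6  21  52 106 192
  6   1   7  28  80 186 378

23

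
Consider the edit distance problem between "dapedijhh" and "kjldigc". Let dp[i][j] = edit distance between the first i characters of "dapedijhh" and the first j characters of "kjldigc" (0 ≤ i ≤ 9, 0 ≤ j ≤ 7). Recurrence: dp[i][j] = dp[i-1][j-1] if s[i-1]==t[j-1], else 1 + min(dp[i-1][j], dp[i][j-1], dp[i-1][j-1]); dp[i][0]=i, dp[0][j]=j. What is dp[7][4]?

   ''  k  j  l  d  i  g  c
''  0  1  2  3  4  5  6  7
 d  1  1  2  3  3  4  5  6
 a  2  2  2  3  4  4  5  6
 p  3  3  3  3  4  5  5  6
 e  4  4  4  4  4  5  6  6
 d  5  5  5  5  4  5  6  7
 i  6  6  6  6  5  4  5  6
 j  7  7  6  7  6  5  5  6
 h  8  8  7  7  7  6  6  6
 h  9  9  8  8  8  7  7  7

6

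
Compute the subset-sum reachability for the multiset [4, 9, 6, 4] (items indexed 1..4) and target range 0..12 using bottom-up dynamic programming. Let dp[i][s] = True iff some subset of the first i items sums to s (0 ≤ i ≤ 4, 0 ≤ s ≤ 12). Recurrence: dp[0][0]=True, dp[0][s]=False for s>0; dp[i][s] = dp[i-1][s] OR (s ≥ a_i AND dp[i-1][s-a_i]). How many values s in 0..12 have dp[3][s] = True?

5

i\s   0   1   2   3   4   5   6   7   8   9  10  11  12
  0   T   F   F   F   F   F   F   F   F   F   F   F   F
  1   T   F   F   F   T   F   F   F   F   F   F   F   F
  2   T   F   F   F   T   F   F   F   F   T   F   F   F
  3   T   F   F   F   T   F   T   F   F   T   T   F   F
  4   T   F   F   F   T   F   T   F   T   T   T   F   F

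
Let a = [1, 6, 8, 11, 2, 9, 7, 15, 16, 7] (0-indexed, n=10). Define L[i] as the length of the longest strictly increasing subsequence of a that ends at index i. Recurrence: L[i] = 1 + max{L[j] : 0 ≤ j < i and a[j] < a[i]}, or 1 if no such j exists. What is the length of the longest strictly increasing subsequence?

6

   i    0    1    2    3    4    5    6    7    8    9
a[i]    1    6    8   11    2    9    7   15   16    7
L[i]    1    2    3    4    2    4    3    5    6    3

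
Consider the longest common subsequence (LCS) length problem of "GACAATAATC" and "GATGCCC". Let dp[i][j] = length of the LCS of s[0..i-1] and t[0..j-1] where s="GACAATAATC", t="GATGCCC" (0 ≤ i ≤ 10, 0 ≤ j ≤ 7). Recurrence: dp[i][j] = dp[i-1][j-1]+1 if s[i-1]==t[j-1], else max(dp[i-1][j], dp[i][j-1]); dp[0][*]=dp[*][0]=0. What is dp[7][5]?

   ''  G  A  T  G  C  C  C
''  0  0  0  0  0  0  0  0
 G  0  1  1  1  1  1  1  1
 A  0  1  2  2  2  2  2  2
 C  0  1  2  2  2  3  3  3
 A  0  1  2  2  2  3  3  3
 A  0  1  2  2  2  3  3  3
 T  0  1  2  3  3  3  3  3
 A  0  1  2  3  3  3  3  3
 A  0  1  2  3  3  3  3  3
 T  0  1  2  3  3  3  3  3
 C  0  1  2  3  3  4  4  4

3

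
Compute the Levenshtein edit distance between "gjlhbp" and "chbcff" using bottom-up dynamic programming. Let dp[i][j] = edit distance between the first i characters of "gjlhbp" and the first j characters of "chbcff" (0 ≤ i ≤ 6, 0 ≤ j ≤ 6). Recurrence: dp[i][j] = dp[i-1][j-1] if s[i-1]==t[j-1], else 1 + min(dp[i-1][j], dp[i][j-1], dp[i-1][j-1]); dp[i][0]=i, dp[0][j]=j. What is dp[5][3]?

3

   ''  c  h  b  c  f  f
''  0  1  2  3  4  5  6
 g  1  1  2  3  4  5  6
 j  2  2  2  3  4  5  6
 l  3  3  3  3  4  5  6
 h  4  4  3  4  4  5  6
 b  5  5  4  3  4  5  6
 p  6  6  5  4  4  5  6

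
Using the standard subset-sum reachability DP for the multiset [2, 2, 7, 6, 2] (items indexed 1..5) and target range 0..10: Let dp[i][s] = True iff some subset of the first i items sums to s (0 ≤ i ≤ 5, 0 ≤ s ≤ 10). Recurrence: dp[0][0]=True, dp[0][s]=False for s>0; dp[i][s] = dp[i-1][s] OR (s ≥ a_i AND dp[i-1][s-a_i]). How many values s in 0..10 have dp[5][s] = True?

8

i\s   0   1   2   3   4   5   6   7   8   9  10
  0   T   F   F   F   F   F   F   F   F   F   F
  1   T   F   T   F   F   F   F   F   F   F   F
  2   T   F   T   F   T   F   F   F   F   F   F
  3   T   F   T   F   T   F   F   T   F   T   F
  4   T   F   T   F   T   F   T   T   T   T   T
  5   T   F   T   F   T   F   T   T   T   T   T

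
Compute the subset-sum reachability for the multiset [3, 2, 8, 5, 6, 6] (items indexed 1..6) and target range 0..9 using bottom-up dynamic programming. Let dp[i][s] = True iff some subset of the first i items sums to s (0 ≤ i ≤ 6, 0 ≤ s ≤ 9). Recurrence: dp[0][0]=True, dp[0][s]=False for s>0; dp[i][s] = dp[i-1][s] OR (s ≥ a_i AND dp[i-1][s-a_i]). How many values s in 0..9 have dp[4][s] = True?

6

i\s   0   1   2   3   4   5   6   7   8   9
  0   T   F   F   F   F   F   F   F   F   F
  1   T   F   F   T   F   F   F   F   F   F
  2   T   F   T   T   F   T   F   F   F   F
  3   T   F   T   T   F   T   F   F   T   F
  4   T   F   T   T   F   T   F   T   T   F
  5   T   F   T   T   F   T   T   T   T   T
  6   T   F   T   T   F   T   T   T   T   T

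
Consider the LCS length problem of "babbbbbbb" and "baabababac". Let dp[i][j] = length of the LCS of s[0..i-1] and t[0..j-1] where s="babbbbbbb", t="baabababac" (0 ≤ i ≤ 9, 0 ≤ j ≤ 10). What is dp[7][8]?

   ''  b  a  a  b  a  b  a  b  a  c
''  0  0  0  0  0  0  0  0  0  0  0
 b  0  1  1  1  1  1  1  1  1  1  1
 a  0  1  2  2  2  2  2  2  2  2  2
 b  0  1  2  2  3  3  3  3  3  3  3
 b  0  1  2  2  3  3  4  4  4  4  4
 b  0  1  2  2  3  3  4  4  5  5  5
 b  0  1  2  2  3  3  4  4  5  5  5
 b  0  1  2  2  3  3  4  4  5  5  5
 b  0  1  2  2  3  3  4  4  5  5  5
 b  0  1  2  2  3  3  4  4  5  5  5

5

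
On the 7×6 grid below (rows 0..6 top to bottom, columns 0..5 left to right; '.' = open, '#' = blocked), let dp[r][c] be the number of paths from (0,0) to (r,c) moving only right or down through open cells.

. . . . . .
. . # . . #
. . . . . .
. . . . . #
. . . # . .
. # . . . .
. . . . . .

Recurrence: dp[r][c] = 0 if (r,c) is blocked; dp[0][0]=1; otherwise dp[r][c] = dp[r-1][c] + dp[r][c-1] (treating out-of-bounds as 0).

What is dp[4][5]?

r\c   0   1   2   3   4   5
  0   1   1   1   1   1   1
  1   1   2   0   1   2   0
  2   1   3   3   4   6   6
  3   1   4   7  11  17   0
  4   1   5  12   0  17  17
  5   1   0  12  12  29  46
  6   1   1  13  25  54 100

17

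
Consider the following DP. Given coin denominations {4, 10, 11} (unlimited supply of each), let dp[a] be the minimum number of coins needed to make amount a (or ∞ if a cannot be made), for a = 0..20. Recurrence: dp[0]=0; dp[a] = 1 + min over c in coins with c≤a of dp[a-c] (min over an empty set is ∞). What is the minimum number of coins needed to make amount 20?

2

 a  0  1  2  3  4  5  6  7  8  9 10 11 12 13 14 15 16 17 18 19 20
dp  0  -  -  -  1  -  -  -  2  -  1  1  3  -  2  2  4  -  3  3  2
(- denotes ∞ / unreachable)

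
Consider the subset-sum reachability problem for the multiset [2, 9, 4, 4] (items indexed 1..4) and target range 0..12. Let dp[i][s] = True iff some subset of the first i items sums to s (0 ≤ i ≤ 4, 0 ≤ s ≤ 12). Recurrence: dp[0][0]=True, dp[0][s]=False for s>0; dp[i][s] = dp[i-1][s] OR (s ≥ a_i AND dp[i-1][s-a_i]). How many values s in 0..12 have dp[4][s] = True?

8

i\s   0   1   2   3   4   5   6   7   8   9  10  11  12
  0   T   F   F   F   F   F   F   F   F   F   F   F   F
  1   T   F   T   F   F   F   F   F   F   F   F   F   F
  2   T   F   T   F   F   F   F   F   F   T   F   T   F
  3   T   F   T   F   T   F   T   F   F   T   F   T   F
  4   T   F   T   F   T   F   T   F   T   T   T   T   F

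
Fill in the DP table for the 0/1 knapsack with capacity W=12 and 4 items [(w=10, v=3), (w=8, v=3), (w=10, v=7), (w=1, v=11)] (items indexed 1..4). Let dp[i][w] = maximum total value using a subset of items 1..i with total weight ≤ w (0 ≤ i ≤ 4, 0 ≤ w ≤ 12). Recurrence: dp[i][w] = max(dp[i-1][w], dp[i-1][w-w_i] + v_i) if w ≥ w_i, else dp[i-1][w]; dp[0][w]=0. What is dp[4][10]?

i\w   0   1   2   3   4   5   6   7   8   9  10  11  12
  0   0   0   0   0   0   0   0   0   0   0   0   0   0
  1   0   0   0   0   0   0   0   0   0   0   3   3   3
  2   0   0   0   0   0   0   0   0   3   3   3   3   3
  3   0   0   0   0   0   0   0   0   3   3   7   7   7
  4   0  11  11  11  11  11  11  11  11  14  14  18  18

14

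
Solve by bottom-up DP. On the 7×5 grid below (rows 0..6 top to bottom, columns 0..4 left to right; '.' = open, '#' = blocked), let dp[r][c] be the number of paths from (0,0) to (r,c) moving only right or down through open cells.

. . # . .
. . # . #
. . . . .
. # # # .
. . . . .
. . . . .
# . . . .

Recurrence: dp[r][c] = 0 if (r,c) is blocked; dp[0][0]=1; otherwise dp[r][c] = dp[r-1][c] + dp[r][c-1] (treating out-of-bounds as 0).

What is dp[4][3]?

1

r\c   0   1   2   3   4
  0   1   1   0   0   0
  1   1   2   0   0   0
  2   1   3   3   3   3
  3   1   0   0   0   3
  4   1   1   1   1   4
  5   1   2   3   4   8
  6   0   2   5   9  17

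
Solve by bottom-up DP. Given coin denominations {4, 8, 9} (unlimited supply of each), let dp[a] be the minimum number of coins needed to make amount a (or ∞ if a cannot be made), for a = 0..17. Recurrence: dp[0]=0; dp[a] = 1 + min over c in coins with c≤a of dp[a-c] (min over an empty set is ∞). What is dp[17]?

 a  0  1  2  3  4  5  6  7  8  9 10 11 12 13 14 15 16 17
dp  0  -  -  -  1  -  -  -  1  1  -  -  2  2  -  -  2  2
(- denotes ∞ / unreachable)

2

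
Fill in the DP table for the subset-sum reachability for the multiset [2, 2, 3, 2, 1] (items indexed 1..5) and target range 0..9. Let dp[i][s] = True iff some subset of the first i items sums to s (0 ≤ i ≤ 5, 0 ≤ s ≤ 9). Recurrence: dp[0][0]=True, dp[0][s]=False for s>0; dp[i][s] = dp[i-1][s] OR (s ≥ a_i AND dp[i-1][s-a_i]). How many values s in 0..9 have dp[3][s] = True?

i\s   0   1   2   3   4   5   6   7   8   9
  0   T   F   F   F   F   F   F   F   F   F
  1   T   F   T   F   F   F   F   F   F   F
  2   T   F   T   F   T   F   F   F   F   F
  3   T   F   T   T   T   T   F   T   F   F
  4   T   F   T   T   T   T   T   T   F   T
  5   T   T   T   T   T   T   T   T   T   T

6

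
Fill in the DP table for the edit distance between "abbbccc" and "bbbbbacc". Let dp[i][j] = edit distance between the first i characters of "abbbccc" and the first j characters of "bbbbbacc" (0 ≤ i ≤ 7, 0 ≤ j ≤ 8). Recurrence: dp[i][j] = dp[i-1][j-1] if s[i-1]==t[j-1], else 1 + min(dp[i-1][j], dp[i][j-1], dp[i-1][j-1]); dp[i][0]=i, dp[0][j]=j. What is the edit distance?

   ''  b  b  b  b  b  a  c  c
''  0  1  2  3  4  5  6  7  8
 a  1  1  2  3  4  5  5  6  7
 b  2  1  1  2  3  4  5  6  7
 b  3  2  1  1  2  3  4  5  6
 b  4  3  2  1  1  2  3  4  5
 c  5  4  3  2  2  2  3  3  4
 c  6  5  4  3  3  3  3  3  3
 c  7  6  5  4  4  4  4  3  3

3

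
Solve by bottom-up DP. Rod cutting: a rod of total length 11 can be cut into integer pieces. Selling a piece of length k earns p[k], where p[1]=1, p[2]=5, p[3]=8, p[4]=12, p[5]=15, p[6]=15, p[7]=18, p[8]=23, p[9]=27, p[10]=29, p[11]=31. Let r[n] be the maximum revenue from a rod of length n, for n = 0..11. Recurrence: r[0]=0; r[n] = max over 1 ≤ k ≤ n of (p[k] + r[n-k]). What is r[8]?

   n    0    1    2    3    4    5    6    7    8    9   10   11
r[n]    0    1    5    8   12   15   17   20   24   27   30   32

24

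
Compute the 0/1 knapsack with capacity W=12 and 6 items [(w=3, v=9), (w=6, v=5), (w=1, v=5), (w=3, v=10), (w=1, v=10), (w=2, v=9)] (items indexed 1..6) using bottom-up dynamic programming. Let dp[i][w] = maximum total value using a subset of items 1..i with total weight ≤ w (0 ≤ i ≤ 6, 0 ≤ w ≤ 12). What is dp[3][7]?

14

i\w   0   1   2   3   4   5   6   7   8   9  10  11  12
  0   0   0   0   0   0   0   0   0   0   0   0   0   0
  1   0   0   0   9   9   9   9   9   9   9   9   9   9
  2   0   0   0   9   9   9   9   9   9  14  14  14  14
  3   0   5   5   9  14  14  14  14  14  14  19  19  19
  4   0   5   5  10  15  15  19  24  24  24  24  24  24
  5   0  10  15  15  20  25  25  29  34  34  34  34  34
  6   0  10  15  19  24  25  29  34  34  38  43  43  43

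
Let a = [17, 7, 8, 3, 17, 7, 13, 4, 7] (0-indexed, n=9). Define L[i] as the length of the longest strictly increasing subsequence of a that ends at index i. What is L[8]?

   i    0    1    2    3    4    5    6    7    8
a[i]   17    7    8    3   17    7   13    4    7
L[i]    1    1    2    1    3    2    3    2    3

3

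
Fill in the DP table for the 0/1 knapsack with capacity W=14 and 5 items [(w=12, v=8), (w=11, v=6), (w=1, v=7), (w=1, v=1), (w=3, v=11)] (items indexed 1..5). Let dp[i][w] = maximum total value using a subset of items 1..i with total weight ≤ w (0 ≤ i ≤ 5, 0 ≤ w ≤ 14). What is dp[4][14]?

16

i\w   0   1   2   3   4   5   6   7   8   9  10  11  12  13  14
  0   0   0   0   0   0   0   0   0   0   0   0   0   0   0   0
  1   0   0   0   0   0   0   0   0   0   0   0   0   8   8   8
  2   0   0   0   0   0   0   0   0   0   0   0   6   8   8   8
  3   0   7   7   7   7   7   7   7   7   7   7   7  13  15  15
  4   0   7   8   8   8   8   8   8   8   8   8   8  13  15  16
  5   0   7   8  11  18  19  19  19  19  19  19  19  19  19  19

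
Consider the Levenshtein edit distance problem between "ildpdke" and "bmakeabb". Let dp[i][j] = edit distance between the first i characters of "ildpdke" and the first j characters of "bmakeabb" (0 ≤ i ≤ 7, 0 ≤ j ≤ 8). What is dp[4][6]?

6

   ''  b  m  a  k  e  a  b  b
''  0  1  2  3  4  5  6  7  8
 i  1  1  2  3  4  5  6  7  8
 l  2  2  2  3  4  5  6  7  8
 d  3  3  3  3  4  5  6  7  8
 p  4  4  4  4  4  5  6  7  8
 d  5  5  5  5  5  5  6  7  8
 k  6  6  6  6  5  6  6  7  8
 e  7  7  7  7  6  5  6  7  8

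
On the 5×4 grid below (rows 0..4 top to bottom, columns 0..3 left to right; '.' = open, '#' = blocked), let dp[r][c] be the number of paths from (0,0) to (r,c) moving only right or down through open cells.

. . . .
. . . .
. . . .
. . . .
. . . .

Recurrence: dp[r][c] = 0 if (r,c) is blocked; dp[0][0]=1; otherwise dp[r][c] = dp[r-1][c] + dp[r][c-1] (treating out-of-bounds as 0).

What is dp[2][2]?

r\c   0   1   2   3
  0   1   1   1   1
  1   1   2   3   4
  2   1   3   6  10
  3   1   4  10  20
  4   1   5  15  35

6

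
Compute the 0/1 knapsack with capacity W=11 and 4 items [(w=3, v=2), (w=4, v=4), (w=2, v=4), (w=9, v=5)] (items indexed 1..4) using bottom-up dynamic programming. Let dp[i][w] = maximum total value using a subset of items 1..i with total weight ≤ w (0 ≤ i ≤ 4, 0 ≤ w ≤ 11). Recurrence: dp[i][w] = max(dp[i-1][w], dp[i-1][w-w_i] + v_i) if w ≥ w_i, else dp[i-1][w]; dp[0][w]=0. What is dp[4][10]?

10

i\w   0   1   2   3   4   5   6   7   8   9  10  11
  0   0   0   0   0   0   0   0   0   0   0   0   0
  1   0   0   0   2   2   2   2   2   2   2   2   2
  2   0   0   0   2   4   4   4   6   6   6   6   6
  3   0   0   4   4   4   6   8   8   8  10  10  10
  4   0   0   4   4   4   6   8   8   8  10  10  10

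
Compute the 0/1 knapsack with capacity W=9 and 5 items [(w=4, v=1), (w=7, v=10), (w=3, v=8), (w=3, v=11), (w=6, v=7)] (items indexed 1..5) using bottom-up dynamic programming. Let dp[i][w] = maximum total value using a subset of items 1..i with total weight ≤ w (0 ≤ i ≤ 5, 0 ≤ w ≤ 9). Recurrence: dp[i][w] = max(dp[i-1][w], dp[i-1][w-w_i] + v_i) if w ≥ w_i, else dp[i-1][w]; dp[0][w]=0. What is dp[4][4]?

i\w   0   1   2   3   4   5   6   7   8   9
  0   0   0   0   0   0   0   0   0   0   0
  1   0   0   0   0   1   1   1   1   1   1
  2   0   0   0   0   1   1   1  10  10  10
  3   0   0   0   8   8   8   8  10  10  10
  4   0   0   0  11  11  11  19  19  19  19
  5   0   0   0  11  11  11  19  19  19  19

11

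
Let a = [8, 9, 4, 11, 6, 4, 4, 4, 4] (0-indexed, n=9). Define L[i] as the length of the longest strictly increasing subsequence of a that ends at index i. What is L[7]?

   i    0    1    2    3    4    5    6    7    8
a[i]    8    9    4   11    6    4    4    4    4
L[i]    1    2    1    3    2    1    1    1    1

1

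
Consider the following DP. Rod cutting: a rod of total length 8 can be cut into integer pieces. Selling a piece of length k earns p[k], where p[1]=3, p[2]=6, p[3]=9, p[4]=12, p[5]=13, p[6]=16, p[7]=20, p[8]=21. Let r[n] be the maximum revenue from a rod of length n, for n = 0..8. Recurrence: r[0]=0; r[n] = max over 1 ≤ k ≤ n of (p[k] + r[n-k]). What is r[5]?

   n    0    1    2    3    4    5    6    7    8
r[n]    0    3    6    9   12   15   18   21   24

15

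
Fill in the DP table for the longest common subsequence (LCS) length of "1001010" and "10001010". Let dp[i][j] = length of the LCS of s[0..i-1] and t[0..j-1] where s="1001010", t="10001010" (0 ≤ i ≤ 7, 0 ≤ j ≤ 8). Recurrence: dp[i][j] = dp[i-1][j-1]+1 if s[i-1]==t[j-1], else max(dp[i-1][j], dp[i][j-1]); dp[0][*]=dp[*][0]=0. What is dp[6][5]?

5

   ''  1  0  0  0  1  0  1  0
''  0  0  0  0  0  0  0  0  0
 1  0  1  1  1  1  1  1  1  1
 0  0  1  2  2  2  2  2  2  2
 0  0  1  2  3  3  3  3  3  3
 1  0  1  2  3  3  4  4  4  4
 0  0  1  2  3  4  4  5  5  5
 1  0  1  2  3  4  5  5  6  6
 0  0  1  2  3  4  5  6  6  7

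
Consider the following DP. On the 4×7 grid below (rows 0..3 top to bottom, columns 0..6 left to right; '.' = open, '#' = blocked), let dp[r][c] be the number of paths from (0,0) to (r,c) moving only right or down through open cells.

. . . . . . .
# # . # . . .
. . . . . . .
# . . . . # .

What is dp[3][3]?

2

r\c   0   1   2   3   4   5   6
  0   1   1   1   1   1   1   1
  1   0   0   1   0   1   2   3
  2   0   0   1   1   2   4   7
  3   0   0   1   2   4   0   7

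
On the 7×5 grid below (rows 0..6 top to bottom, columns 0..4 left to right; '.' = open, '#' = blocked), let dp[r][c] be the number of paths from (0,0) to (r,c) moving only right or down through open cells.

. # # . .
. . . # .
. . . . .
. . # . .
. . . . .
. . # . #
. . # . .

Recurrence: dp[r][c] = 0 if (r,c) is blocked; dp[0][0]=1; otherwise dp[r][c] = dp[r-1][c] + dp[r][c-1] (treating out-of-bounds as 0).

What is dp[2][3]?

r\c   0   1   2   3   4
  0   1   0   0   0   0
  1   1   1   1   0   0
  2   1   2   3   3   3
  3   1   3   0   3   6
  4   1   4   4   7  13
  5   1   5   0   7   0
  6   1   6   0   7   7

3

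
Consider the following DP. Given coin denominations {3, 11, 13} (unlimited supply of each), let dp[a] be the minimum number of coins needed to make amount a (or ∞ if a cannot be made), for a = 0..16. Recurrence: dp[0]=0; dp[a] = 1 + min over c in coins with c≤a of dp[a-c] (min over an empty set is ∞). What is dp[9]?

 a  0  1  2  3  4  5  6  7  8  9 10 11 12 13 14 15 16
dp  0  -  -  1  -  -  2  -  -  3  -  1  4  1  2  5  2
(- denotes ∞ / unreachable)

3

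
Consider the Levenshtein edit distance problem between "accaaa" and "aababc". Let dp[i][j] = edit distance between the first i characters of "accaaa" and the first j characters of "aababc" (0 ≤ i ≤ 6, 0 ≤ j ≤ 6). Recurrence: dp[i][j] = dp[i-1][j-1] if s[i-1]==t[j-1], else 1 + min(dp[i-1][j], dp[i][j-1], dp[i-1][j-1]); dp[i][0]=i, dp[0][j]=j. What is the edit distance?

4

   ''  a  a  b  a  b  c
''  0  1  2  3  4  5  6
 a  1  0  1  2  3  4  5
 c  2  1  1  2  3  4  4
 c  3  2  2  2  3  4  4
 a  4  3  2  3  2  3  4
 a  5  4  3  3  3  3  4
 a  6  5  4  4  3  4  4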